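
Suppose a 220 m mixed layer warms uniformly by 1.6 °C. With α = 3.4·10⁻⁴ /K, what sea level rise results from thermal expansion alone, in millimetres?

120 mm

Δh = αΔT·H = 3.4×10⁻⁴ × 1.6 × 220 = 0.11968 m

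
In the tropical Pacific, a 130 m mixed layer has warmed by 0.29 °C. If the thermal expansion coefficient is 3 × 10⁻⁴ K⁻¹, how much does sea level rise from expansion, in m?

Δh = αΔT·H = 3×10⁻⁴ × 0.29 × 130 = 0.01131 m

0.0113 m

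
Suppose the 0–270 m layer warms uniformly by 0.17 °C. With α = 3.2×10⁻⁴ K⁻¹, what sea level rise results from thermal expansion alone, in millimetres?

Δh = αΔT·H = 3.2×10⁻⁴ × 0.17 × 270 = 0.014688 m

Δh = 14.7 mm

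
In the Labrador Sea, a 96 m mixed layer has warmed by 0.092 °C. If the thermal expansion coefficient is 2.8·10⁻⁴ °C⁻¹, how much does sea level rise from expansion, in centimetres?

0.247 cm of thermosteric rise

Δh = αΔT·H = 2.8×10⁻⁴ × 0.092 × 96 = 0.00247296 m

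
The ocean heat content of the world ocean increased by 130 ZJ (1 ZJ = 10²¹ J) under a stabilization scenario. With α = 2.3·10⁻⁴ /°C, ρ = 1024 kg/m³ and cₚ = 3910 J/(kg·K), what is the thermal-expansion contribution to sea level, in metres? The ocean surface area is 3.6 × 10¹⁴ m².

Per unit area: Q = 130×10²¹ / (3.6×10¹⁴) ≈ 3.611×10⁸ J/m²
Δh = αQ/(ρcₚ) = 2.3×10⁻⁴ × 3.611×10⁸ / (1024 × 3910) ≈ 0.020743 m

0.021 m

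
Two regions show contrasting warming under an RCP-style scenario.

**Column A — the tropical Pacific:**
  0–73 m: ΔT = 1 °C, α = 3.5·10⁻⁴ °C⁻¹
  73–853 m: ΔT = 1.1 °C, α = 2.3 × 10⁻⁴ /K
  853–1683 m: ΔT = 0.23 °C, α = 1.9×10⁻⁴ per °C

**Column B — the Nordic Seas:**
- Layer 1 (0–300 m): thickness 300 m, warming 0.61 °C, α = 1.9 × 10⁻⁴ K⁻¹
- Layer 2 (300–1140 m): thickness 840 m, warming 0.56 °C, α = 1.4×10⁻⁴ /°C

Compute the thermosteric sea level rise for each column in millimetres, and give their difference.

A: 260 mm; B: 100 mm; difference 160 mm

A 0–73 m: 73 × 1 × 3.5×10⁻⁴ = 0.02555 m
A 73–853 m: 2.3×10⁻⁴ × 780 × 1.1 = 0.19734 m
A 853–1683 m: 830 × 0.23 × 1.9×10⁻⁴ = 0.036271 m
A total: 0.259161 m
B 0.61 × 300 × 1.9×10⁻⁴ = 0.03477 m
B 300–1140 m: 840 × 0.56 × 1.4×10⁻⁴ = 0.065856 m
B total: 0.100626 m
Difference: 0.259161 − 0.100626 = 0.158535 m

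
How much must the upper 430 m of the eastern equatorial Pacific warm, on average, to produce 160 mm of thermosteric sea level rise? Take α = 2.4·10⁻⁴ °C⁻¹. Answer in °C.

1.6 °C

ΔT = Δh/(αH) = 0.16 / (2.4×10⁻⁴ × 430) ≈ 1.550 °C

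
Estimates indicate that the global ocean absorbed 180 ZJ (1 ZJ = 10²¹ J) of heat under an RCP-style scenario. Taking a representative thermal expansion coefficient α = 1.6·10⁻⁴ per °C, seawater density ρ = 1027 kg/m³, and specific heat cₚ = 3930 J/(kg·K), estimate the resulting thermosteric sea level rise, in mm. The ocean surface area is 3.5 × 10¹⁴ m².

Per unit area: Q = 180×10²¹ / (3.5×10¹⁴) ≈ 5.143×10⁸ J/m²
Δh = αQ/(ρcₚ) = 1.6×10⁻⁴ × 5.143×10⁸ / (1027 × 3930) ≈ 0.020388 m

20.4 mm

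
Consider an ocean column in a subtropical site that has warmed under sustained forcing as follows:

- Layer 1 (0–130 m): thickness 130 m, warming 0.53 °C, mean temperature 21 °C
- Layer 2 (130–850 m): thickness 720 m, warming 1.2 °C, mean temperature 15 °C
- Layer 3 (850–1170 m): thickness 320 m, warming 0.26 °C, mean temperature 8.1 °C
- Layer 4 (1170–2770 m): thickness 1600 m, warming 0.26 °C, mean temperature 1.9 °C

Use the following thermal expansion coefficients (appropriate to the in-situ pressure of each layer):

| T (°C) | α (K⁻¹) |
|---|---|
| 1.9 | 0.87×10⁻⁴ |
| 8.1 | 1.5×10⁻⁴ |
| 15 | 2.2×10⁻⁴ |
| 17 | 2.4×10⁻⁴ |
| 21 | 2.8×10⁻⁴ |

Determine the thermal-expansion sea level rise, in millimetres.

Δh = 260 mm

Layer 1 at 21 °C → α = 2.8×10⁻⁴ K⁻¹
Layer 2 at 15 °C → α = 2.2×10⁻⁴ K⁻¹
Layer 3 at 8.1 °C → α = 1.5×10⁻⁴ K⁻¹
Layer 4 at 1.9 °C → α = 0.87×10⁻⁴ K⁻¹
Layer 1: 2.8×10⁻⁴ × 0.53 × 130 = 0.019292 m
130–850 m: 1.2 × 720 × 2.2×10⁻⁴ = 0.19008 m
Layer 3: 320 × 0.26 × 1.5×10⁻⁴ = 0.01248 m
1170–2770 m: 0.26 × 1600 × 0.87×10⁻⁴ = 0.036192 m
Δh = 0.019292 + 0.19008 + 0.01248 + 0.036192 = 0.258044 m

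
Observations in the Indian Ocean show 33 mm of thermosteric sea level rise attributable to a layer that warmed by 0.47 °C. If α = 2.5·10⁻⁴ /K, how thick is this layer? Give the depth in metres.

H ≈ 280 m

H = Δh/(αΔT) = 0.033 / (2.5×10⁻⁴ × 0.47) ≈ 280.9 m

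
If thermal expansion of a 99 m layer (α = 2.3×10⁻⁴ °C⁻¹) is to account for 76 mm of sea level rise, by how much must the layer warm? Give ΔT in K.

3.34 K

ΔT = Δh/(αH) = 0.076 / (2.3×10⁻⁴ × 99) ≈ 3.338 K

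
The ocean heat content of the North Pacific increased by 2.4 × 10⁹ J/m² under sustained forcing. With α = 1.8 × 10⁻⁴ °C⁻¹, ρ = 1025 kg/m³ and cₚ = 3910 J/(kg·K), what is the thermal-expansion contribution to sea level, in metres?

0.108 m of thermosteric rise

Δh = αQ/(ρcₚ) = 1.8×10⁻⁴ × 2.4×10⁹ / (1025 × 3910) ≈ 0.10779 m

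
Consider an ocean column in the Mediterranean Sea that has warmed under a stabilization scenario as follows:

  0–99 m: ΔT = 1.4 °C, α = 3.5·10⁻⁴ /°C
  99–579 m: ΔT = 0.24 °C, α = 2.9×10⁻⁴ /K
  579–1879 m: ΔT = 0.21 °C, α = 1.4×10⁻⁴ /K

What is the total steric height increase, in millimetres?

Δh ≈ 120 mm

1.4 × 3.5×10⁻⁴ × 99 = 0.04851 m
2.9×10⁻⁴ × 480 × 0.24 = 0.033408 m
0.21 × 1300 × 1.4×10⁻⁴ = 0.03822 m
Δh = 0.04851 + 0.033408 + 0.03822 = 0.120138 m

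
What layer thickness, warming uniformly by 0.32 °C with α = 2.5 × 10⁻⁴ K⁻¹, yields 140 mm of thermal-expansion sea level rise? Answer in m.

H = Δh/(αΔT) = 0.14 / (2.5×10⁻⁴ × 0.32) = 1750 m

H ≈ 1750 m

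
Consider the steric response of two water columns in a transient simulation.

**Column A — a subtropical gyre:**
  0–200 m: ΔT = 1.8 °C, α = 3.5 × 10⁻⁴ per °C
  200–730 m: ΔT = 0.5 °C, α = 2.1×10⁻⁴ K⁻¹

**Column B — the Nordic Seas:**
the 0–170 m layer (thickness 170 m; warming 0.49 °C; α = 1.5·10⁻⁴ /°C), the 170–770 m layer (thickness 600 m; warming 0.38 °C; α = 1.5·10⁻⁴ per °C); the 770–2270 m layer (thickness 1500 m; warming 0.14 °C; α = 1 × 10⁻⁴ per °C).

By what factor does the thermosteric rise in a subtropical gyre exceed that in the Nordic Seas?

A Layer 1: 200 × 1.8 × 3.5×10⁻⁴ = 0.12600 m
A 200–730 m: 2.1×10⁻⁴ × 0.5 × 530 = 0.05565 m
A total: 0.18165 m
B 0–170 m: 1.5×10⁻⁴ × 170 × 0.49 = 0.012495 m
B 600 × 1.5×10⁻⁴ × 0.38 = 0.03420 m
B 1500 × 1×10⁻⁴ × 0.14 = 0.02100 m
B total: 0.067695 m
Ratio: 0.18165 / 0.067695 ≈ 2.683

2.68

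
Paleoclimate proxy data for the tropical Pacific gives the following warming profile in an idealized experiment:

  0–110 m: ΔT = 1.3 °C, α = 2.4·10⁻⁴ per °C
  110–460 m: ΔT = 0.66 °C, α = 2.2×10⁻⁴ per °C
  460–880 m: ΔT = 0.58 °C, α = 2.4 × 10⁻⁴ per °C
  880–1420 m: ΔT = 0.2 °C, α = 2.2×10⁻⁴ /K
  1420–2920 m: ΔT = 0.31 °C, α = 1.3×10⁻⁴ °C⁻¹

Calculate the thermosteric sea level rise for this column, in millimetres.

1.3 × 2.4×10⁻⁴ × 110 = 0.03432 m
Layer 2: 0.66 × 2.2×10⁻⁴ × 350 = 0.05082 m
460–880 m: 0.58 × 420 × 2.4×10⁻⁴ = 0.058464 m
2.2×10⁻⁴ × 540 × 0.2 = 0.02376 m
1420–2920 m: 0.31 × 1500 × 1.3×10⁻⁴ = 0.06045 m
Δh = 0.03432 + 0.05082 + 0.058464 + 0.02376 + 0.06045 = 0.227814 m

about 228 mm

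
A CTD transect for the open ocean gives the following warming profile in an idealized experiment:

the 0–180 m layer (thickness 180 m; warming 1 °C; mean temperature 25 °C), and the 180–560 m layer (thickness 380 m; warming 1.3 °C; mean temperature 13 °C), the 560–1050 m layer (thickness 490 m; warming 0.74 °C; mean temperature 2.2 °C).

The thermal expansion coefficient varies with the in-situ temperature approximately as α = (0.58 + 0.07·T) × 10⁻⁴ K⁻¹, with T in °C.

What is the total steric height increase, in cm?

Layer 1: α = (0.58 + 0.07×25)×10⁻⁴ = 2.33×10⁻⁴ K⁻¹
Layer 2: α = (0.58 + 0.07×13)×10⁻⁴ = 1.49×10⁻⁴ K⁻¹
Layer 3: α = (0.58 + 0.07×2.2)×10⁻⁴ = 0.734×10⁻⁴ K⁻¹
0–180 m: 2.33×10⁻⁴ × 180 × 1 = 0.04194 m
180–560 m: 380 × 1.49×10⁻⁴ × 1.3 = 0.073606 m
Layer 3: 490 × 0.74 × 0.734×10⁻⁴ = 0.02661484 m
Δh = 0.04194 + 0.073606 + 0.02661484 = 0.14216084 m

14.2 cm of thermosteric rise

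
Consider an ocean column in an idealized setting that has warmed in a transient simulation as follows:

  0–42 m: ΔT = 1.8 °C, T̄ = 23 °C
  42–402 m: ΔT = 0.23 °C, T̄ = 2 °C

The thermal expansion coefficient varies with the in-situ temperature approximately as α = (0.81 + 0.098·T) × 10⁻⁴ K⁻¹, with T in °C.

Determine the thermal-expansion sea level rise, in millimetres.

Layer 1: α = (0.81 + 0.098×23)×10⁻⁴ = 3.064×10⁻⁴ K⁻¹
Layer 2: α = (0.81 + 0.098×2)×10⁻⁴ = 1.006×10⁻⁴ K⁻¹
1.8 × 42 × 3.064×10⁻⁴ = 0.02316384 m
Layer 2: 360 × 1.006×10⁻⁴ × 0.23 = 0.00832968 m
Δh = 0.02316384 + 0.00832968 = 0.03149352 m

Δh = 31 mm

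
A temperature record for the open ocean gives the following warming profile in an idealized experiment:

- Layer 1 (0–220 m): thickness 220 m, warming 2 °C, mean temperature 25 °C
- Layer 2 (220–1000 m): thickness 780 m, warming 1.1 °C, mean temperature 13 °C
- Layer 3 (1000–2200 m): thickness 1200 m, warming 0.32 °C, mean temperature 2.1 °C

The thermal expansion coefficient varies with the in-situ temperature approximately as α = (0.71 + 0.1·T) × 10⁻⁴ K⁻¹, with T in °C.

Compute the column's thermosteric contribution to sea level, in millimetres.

about 349 mm

Layer 1: α = (0.71 + 0.1×25)×10⁻⁴ = 3.21×10⁻⁴ K⁻¹
Layer 2: α = (0.71 + 0.1×13)×10⁻⁴ = 2.01×10⁻⁴ K⁻¹
Layer 3: α = (0.71 + 0.1×2.1)×10⁻⁴ = 0.92×10⁻⁴ K⁻¹
3.21×10⁻⁴ × 220 × 2 = 0.14124 m
Layer 2: 780 × 1.1 × 2.01×10⁻⁴ = 0.172458 m
Layer 3: 1200 × 0.32 × 0.92×10⁻⁴ = 0.035328 m
Δh = 0.14124 + 0.172458 + 0.035328 = 0.349026 m ≈ 349 mm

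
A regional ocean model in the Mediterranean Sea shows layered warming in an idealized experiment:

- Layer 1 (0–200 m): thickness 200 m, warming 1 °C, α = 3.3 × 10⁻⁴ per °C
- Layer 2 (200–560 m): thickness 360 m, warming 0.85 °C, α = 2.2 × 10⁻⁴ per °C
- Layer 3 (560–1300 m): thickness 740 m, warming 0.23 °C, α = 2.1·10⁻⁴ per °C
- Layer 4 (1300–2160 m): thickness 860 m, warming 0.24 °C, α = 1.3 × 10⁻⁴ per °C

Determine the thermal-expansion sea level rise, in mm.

Δh = 196 mm

0–200 m: 1 × 3.3×10⁻⁴ × 200 = 0.06600 m
200–560 m: 2.2×10⁻⁴ × 0.85 × 360 = 0.06732 m
Layer 3: 740 × 2.1×10⁻⁴ × 0.23 = 0.035742 m
1300–2160 m: 0.24 × 1.3×10⁻⁴ × 860 = 0.026832 m
Δh = 0.06600 + 0.06732 + 0.035742 + 0.026832 = 0.195894 m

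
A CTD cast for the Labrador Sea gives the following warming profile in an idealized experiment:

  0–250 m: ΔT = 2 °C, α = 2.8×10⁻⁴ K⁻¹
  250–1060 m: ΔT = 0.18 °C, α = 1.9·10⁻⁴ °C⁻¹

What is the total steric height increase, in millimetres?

Δh ≈ 168 mm

0–250 m: 2.8×10⁻⁴ × 2 × 250 = 0.14000 m
0.18 × 810 × 1.9×10⁻⁴ = 0.027702 m
Δh = 0.14000 + 0.027702 = 0.167702 m ≈ 168 mm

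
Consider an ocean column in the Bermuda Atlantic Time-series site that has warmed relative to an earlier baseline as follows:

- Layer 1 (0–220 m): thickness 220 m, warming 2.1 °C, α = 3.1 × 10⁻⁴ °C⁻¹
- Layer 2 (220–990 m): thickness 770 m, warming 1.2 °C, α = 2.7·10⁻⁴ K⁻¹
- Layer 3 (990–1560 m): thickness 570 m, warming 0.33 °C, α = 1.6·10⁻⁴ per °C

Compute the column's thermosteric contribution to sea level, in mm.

Layer 1: 2.1 × 220 × 3.1×10⁻⁴ = 0.14322 m
Layer 2: 770 × 2.7×10⁻⁴ × 1.2 = 0.24948 m
0.33 × 1.6×10⁻⁴ × 570 = 0.030096 m
Δh = 0.14322 + 0.24948 + 0.030096 = 0.422796 m ≈ 423 mm

423 mm of thermosteric rise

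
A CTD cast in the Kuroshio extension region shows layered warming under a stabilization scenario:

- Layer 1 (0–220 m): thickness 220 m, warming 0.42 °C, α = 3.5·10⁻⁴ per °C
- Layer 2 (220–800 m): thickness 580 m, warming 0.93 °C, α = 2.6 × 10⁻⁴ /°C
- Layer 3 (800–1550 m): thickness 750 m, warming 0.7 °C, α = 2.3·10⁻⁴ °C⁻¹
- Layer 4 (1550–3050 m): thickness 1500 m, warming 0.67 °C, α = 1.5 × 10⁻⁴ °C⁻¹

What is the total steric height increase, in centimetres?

0–220 m: 0.42 × 220 × 3.5×10⁻⁴ = 0.03234 m
580 × 0.93 × 2.6×10⁻⁴ = 0.140244 m
0.7 × 750 × 2.3×10⁻⁴ = 0.12075 m
1550–3050 m: 1.5×10⁻⁴ × 1500 × 0.67 = 0.15075 m
Δh = 0.03234 + 0.140244 + 0.12075 + 0.15075 = 0.444084 m

44.4 cm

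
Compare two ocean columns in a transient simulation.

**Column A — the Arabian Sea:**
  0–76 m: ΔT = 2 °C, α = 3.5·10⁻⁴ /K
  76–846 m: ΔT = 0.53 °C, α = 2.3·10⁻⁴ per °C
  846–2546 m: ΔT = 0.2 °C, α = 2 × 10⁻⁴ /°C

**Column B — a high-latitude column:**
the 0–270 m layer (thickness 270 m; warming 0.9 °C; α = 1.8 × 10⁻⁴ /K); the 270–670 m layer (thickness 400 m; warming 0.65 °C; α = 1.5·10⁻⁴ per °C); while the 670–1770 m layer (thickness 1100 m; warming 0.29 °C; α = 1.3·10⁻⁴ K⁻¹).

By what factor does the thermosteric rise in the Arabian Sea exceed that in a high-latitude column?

A 0–76 m: 2 × 3.5×10⁻⁴ × 76 = 0.05320 m
A Layer 2: 0.53 × 770 × 2.3×10⁻⁴ = 0.093863 m
A Layer 3: 2×10⁻⁴ × 0.2 × 1700 = 0.06800 m
A total: 0.215063 m
B 1.8×10⁻⁴ × 0.9 × 270 = 0.04374 m
B 270–670 m: 1.5×10⁻⁴ × 400 × 0.65 = 0.03900 m
B 670–1770 m: 1100 × 0.29 × 1.3×10⁻⁴ = 0.04147 m
B total: 0.12421 m
Ratio: 0.215063 / 0.12421 ≈ 1.731

1.73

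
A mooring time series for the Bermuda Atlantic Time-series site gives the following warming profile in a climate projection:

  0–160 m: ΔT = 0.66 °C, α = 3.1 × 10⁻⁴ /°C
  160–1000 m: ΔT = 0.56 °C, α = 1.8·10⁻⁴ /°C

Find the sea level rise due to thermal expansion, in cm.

12 cm

0.66 × 160 × 3.1×10⁻⁴ = 0.032736 m
Layer 2: 0.56 × 840 × 1.8×10⁻⁴ = 0.084672 m
Δh = 0.032736 + 0.084672 = 0.117408 m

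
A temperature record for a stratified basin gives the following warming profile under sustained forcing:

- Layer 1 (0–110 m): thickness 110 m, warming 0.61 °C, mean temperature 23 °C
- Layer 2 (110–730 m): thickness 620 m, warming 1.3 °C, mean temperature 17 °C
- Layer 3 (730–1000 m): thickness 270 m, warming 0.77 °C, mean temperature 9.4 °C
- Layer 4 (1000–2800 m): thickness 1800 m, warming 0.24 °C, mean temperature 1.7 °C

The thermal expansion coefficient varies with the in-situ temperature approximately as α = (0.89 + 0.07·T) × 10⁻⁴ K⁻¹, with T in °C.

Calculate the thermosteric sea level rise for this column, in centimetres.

about 26.0 cm

Layer 1: α = (0.89 + 0.07×23)×10⁻⁴ = 2.5×10⁻⁴ K⁻¹
Layer 2: α = (0.89 + 0.07×17)×10⁻⁴ = 2.08×10⁻⁴ K⁻¹
Layer 3: α = (0.89 + 0.07×9.4)×10⁻⁴ = 1.548×10⁻⁴ K⁻¹
Layer 4: α = (0.89 + 0.07×1.7)×10⁻⁴ = 1.009×10⁻⁴ K⁻¹
Layer 1: 2.5×10⁻⁴ × 110 × 0.61 = 0.016775 m
Layer 2: 2.08×10⁻⁴ × 620 × 1.3 = 0.167648 m
Layer 3: 0.77 × 270 × 1.548×10⁻⁴ = 0.03218292 m
1.009×10⁻⁴ × 0.24 × 1800 = 0.0435888 m
Δh = 0.016775 + 0.167648 + 0.03218292 + 0.0435888 = 0.26019472 m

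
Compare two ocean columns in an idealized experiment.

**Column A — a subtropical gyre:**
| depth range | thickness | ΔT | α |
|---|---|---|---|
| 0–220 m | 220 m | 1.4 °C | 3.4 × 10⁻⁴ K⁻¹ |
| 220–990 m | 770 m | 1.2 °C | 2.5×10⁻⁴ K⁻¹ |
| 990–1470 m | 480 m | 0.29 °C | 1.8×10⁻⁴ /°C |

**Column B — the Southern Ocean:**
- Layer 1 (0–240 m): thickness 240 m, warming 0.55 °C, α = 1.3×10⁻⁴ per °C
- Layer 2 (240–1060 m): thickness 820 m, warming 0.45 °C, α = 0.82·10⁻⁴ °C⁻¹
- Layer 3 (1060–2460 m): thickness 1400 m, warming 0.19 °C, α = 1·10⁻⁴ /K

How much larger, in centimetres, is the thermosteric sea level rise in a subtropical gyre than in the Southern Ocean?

Δh_A − Δh_B ≈ 29 cm

A 0–220 m: 3.4×10⁻⁴ × 1.4 × 220 = 0.10472 m
A Layer 2: 1.2 × 770 × 2.5×10⁻⁴ = 0.23100 m
A 990–1470 m: 1.8×10⁻⁴ × 480 × 0.29 = 0.025056 m
A total: 0.360776 m
B Layer 1: 0.55 × 240 × 1.3×10⁻⁴ = 0.01716 m
B 0.82×10⁻⁴ × 0.45 × 820 = 0.030258 m
B 1×10⁻⁴ × 0.19 × 1400 = 0.02660 m
B total: 0.074018 m
Difference: 0.360776 − 0.074018 = 0.286758 m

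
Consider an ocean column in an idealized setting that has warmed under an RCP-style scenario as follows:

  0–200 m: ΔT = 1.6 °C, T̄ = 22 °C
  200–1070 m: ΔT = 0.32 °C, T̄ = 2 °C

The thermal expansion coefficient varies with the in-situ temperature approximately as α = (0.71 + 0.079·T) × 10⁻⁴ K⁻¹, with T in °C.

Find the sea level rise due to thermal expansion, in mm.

Layer 1: α = (0.71 + 0.079×22)×10⁻⁴ = 2.448×10⁻⁴ K⁻¹
Layer 2: α = (0.71 + 0.079×2)×10⁻⁴ = 0.868×10⁻⁴ K⁻¹
0–200 m: 200 × 1.6 × 2.448×10⁻⁴ = 0.078336 m
0.868×10⁻⁴ × 870 × 0.32 = 0.02416512 m
Δh = 0.078336 + 0.02416512 = 0.10250112 m ≈ 103 mm

103 mm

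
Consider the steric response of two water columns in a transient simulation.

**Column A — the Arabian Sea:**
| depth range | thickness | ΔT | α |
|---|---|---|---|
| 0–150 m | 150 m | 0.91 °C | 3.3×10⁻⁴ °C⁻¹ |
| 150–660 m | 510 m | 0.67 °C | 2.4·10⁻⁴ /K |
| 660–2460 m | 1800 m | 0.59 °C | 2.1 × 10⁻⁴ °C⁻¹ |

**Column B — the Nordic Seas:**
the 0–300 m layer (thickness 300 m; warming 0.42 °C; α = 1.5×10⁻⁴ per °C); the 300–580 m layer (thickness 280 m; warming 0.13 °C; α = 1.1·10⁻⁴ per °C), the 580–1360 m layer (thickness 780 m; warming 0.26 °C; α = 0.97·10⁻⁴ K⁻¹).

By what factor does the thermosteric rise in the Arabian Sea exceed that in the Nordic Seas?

a factor of 8.22

A 0–150 m: 150 × 0.91 × 3.3×10⁻⁴ = 0.045045 m
A 510 × 2.4×10⁻⁴ × 0.67 = 0.082008 m
A 660–2460 m: 1800 × 0.59 × 2.1×10⁻⁴ = 0.22302 m
A total: 0.350073 m
B 0–300 m: 1.5×10⁻⁴ × 300 × 0.42 = 0.01890 m
B Layer 2: 0.13 × 280 × 1.1×10⁻⁴ = 0.004004 m
B 580–1360 m: 0.26 × 780 × 0.97×10⁻⁴ = 0.0196716 m
B total: 0.0425756 m
Ratio: 0.350073 / 0.0425756 ≈ 8.222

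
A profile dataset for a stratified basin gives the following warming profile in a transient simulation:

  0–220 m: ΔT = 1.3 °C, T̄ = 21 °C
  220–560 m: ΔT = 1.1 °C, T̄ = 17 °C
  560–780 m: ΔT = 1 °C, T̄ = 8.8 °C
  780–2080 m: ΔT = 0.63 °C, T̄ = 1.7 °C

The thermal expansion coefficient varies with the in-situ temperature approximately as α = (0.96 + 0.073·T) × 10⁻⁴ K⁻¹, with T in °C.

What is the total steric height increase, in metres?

Layer 1: α = (0.96 + 0.073×21)×10⁻⁴ = 2.493×10⁻⁴ K⁻¹
Layer 2: α = (0.96 + 0.073×17)×10⁻⁴ = 2.201×10⁻⁴ K⁻¹
Layer 3: α = (0.96 + 0.073×8.8)×10⁻⁴ = 1.6024×10⁻⁴ K⁻¹
Layer 4: α = (0.96 + 0.073×1.7)×10⁻⁴ = 1.0841×10⁻⁴ K⁻¹
Layer 1: 1.3 × 220 × 2.493×10⁻⁴ = 0.0712998 m
220–560 m: 2.201×10⁻⁴ × 340 × 1.1 = 0.0823174 m
1 × 1.6024×10⁻⁴ × 220 = 0.0352528 m
1.0841×10⁻⁴ × 0.63 × 1300 = 0.08878779 m
Δh = 0.0712998 + 0.0823174 + 0.0352528 + 0.08878779 = 0.27765779 m

Δh = 0.28 m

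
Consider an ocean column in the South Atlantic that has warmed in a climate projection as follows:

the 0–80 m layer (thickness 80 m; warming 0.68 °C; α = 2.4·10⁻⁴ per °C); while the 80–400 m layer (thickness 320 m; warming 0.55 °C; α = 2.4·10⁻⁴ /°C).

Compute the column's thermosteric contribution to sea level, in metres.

0–80 m: 0.68 × 2.4×10⁻⁴ × 80 = 0.013056 m
Layer 2: 2.4×10⁻⁴ × 320 × 0.55 = 0.04224 m
Δh = 0.013056 + 0.04224 = 0.055296 m ≈ 0.055 m

Δh = 0.055 m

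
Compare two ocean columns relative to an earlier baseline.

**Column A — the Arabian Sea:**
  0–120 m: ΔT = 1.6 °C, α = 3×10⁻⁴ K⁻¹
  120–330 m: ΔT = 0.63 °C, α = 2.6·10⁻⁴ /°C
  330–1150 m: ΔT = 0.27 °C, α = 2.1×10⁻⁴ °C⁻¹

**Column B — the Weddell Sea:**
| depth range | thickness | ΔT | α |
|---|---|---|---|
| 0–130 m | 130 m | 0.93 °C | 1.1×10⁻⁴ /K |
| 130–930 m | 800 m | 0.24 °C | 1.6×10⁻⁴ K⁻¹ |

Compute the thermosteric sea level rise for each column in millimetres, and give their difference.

A 3×10⁻⁴ × 1.6 × 120 = 0.05760 m
A 0.63 × 2.6×10⁻⁴ × 210 = 0.034398 m
A Layer 3: 0.27 × 2.1×10⁻⁴ × 820 = 0.046494 m
A total: 0.138492 m
B 0–130 m: 130 × 1.1×10⁻⁴ × 0.93 = 0.013299 m
B 130–930 m: 0.24 × 800 × 1.6×10⁻⁴ = 0.03072 m
B total: 0.044019 m
Difference: 0.138492 − 0.044019 = 0.094473 m

Δh_A ≈ 138 mm, Δh_B ≈ 44.0 mm; difference ≈ 94.5 mm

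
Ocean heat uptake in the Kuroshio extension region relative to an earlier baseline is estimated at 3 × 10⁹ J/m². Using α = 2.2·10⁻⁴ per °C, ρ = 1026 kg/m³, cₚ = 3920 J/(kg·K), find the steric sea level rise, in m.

Δh = αQ/(ρcₚ) = 2.2×10⁻⁴ × 3×10⁹ / (1026 × 3920) ≈ 0.16410 m

Δh ≈ 0.164 m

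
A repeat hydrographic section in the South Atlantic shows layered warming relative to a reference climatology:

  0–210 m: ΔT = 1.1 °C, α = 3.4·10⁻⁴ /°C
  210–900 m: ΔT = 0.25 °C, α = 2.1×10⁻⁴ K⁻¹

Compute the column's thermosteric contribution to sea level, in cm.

Δh ≈ 11.5 cm

Layer 1: 210 × 3.4×10⁻⁴ × 1.1 = 0.07854 m
Layer 2: 2.1×10⁻⁴ × 690 × 0.25 = 0.036225 m
Δh = 0.07854 + 0.036225 = 0.114765 m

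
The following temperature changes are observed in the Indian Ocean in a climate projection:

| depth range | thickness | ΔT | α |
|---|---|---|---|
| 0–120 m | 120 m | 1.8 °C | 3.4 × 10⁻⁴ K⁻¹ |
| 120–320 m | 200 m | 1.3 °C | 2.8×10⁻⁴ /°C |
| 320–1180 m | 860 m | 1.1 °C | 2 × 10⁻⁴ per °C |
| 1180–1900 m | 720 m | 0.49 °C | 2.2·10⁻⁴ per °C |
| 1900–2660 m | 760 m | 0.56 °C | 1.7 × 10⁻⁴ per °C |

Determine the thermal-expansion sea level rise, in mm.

1.8 × 3.4×10⁻⁴ × 120 = 0.07344 m
Layer 2: 2.8×10⁻⁴ × 1.3 × 200 = 0.07280 m
Layer 3: 1.1 × 2×10⁻⁴ × 860 = 0.18920 m
Layer 4: 720 × 2.2×10⁻⁴ × 0.49 = 0.077616 m
Layer 5: 760 × 0.56 × 1.7×10⁻⁴ = 0.072352 m
Δh = 0.07344 + 0.07280 + 0.18920 + 0.077616 + 0.072352 = 0.485408 m ≈ 485 mm

485 mm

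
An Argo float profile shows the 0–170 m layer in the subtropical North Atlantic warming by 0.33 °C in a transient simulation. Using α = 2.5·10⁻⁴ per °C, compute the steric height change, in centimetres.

Δh = αΔT·H = 2.5×10⁻⁴ × 0.33 × 170 = 0.014025 m

about 1.4 cm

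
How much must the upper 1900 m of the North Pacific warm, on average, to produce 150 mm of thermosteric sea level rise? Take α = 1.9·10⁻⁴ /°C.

about 0.42 K

ΔT = Δh/(αH) = 0.15 / (1.9×10⁻⁴ × 1900) ≈ 0.4155 K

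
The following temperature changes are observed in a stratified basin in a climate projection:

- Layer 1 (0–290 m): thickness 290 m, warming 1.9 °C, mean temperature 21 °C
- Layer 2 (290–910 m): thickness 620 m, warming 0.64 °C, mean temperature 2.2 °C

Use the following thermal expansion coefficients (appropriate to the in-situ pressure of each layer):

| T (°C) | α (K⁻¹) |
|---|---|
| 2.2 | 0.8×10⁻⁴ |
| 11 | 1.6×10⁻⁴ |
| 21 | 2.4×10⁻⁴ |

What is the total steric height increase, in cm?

Layer 1 at 21 °C → α = 2.4×10⁻⁴ K⁻¹
Layer 2 at 2.2 °C → α = 0.8×10⁻⁴ K⁻¹
0–290 m: 2.4×10⁻⁴ × 1.9 × 290 = 0.13224 m
290–910 m: 0.8×10⁻⁴ × 0.64 × 620 = 0.031744 m
Δh = 0.13224 + 0.031744 = 0.163984 m ≈ 16 cm

16 cm of thermosteric rise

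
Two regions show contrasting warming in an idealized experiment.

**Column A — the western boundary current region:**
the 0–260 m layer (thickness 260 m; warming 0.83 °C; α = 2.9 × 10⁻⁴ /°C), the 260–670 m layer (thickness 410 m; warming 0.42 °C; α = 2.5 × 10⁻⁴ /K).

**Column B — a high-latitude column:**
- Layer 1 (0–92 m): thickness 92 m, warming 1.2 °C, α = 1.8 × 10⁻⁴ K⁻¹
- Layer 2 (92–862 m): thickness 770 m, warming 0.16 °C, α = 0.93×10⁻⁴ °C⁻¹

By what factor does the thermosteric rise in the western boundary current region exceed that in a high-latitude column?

3.4

A 0–260 m: 0.83 × 2.9×10⁻⁴ × 260 = 0.062582 m
A 260–670 m: 0.42 × 410 × 2.5×10⁻⁴ = 0.04305 m
A total: 0.105632 m
B Layer 1: 1.2 × 92 × 1.8×10⁻⁴ = 0.019872 m
B 770 × 0.93×10⁻⁴ × 0.16 = 0.0114576 m
B total: 0.0313296 m
Ratio: 0.105632 / 0.0313296 ≈ 3.372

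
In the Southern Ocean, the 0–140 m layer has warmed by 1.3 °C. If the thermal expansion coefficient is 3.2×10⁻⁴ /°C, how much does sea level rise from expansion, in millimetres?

Δh ≈ 58.2 mm

Δh = αΔT·H = 3.2×10⁻⁴ × 1.3 × 140 = 0.05824 m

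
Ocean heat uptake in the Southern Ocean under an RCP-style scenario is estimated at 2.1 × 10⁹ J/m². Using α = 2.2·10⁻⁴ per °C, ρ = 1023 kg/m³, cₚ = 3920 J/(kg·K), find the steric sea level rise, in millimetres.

Δh = αQ/(ρcₚ) = 2.2×10⁻⁴ × 2.1×10⁹ / (1023 × 3920) ≈ 0.11521 m

115 mm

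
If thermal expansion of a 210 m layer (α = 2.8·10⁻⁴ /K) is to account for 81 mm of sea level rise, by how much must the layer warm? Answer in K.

1.4 K

ΔT = Δh/(αH) = 0.081 / (2.8×10⁻⁴ × 210) ≈ 1.378 K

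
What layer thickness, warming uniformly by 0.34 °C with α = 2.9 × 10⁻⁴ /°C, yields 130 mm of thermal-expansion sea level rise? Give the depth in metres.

1320 m

H = Δh/(αΔT) = 0.13 / (2.9×10⁻⁴ × 0.34) ≈ 1318 m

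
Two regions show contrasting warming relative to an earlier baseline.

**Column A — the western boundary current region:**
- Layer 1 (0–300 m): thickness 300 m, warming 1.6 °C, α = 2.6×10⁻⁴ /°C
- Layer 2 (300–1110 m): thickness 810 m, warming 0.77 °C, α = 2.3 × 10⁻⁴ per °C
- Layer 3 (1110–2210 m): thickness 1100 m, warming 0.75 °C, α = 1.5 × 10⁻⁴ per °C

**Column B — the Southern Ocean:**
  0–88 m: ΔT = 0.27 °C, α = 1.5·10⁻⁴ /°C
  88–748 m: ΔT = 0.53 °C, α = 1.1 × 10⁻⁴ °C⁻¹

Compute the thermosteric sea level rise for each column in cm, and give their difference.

A: 39 cm; B: 4.2 cm; difference 35 cm

A 0–300 m: 2.6×10⁻⁴ × 300 × 1.6 = 0.12480 m
A 810 × 0.77 × 2.3×10⁻⁴ = 0.143451 m
A 1110–2210 m: 1.5×10⁻⁴ × 0.75 × 1100 = 0.12375 m
A total: 0.392001 m
B 88 × 0.27 × 1.5×10⁻⁴ = 0.003564 m
B Layer 2: 1.1×10⁻⁴ × 660 × 0.53 = 0.038478 m
B total: 0.042042 m
Difference: 0.392001 − 0.042042 = 0.349959 m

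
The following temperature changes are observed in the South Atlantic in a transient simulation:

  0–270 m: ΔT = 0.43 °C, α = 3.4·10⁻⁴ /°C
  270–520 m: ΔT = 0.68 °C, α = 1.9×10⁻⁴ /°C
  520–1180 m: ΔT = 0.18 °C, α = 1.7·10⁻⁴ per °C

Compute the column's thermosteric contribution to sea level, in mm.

Δh = 92.0 mm

0–270 m: 0.43 × 3.4×10⁻⁴ × 270 = 0.039474 m
1.9×10⁻⁴ × 0.68 × 250 = 0.03230 m
520–1180 m: 0.18 × 660 × 1.7×10⁻⁴ = 0.020196 m
Δh = 0.039474 + 0.03230 + 0.020196 = 0.09197 m ≈ 92.0 mm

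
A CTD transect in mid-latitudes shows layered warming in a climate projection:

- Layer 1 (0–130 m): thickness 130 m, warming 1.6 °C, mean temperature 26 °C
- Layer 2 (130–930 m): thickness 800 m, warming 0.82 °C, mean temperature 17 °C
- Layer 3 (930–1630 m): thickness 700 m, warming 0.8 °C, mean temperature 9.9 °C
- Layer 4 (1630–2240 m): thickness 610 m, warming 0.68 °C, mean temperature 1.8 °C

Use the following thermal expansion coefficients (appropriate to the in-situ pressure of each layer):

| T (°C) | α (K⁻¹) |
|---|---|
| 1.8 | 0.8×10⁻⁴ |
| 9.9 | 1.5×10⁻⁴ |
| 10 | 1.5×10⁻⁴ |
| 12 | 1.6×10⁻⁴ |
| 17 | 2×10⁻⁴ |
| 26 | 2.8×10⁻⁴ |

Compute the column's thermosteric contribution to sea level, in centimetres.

Layer 1 at 26 °C → α = 2.8×10⁻⁴ K⁻¹
Layer 2 at 17 °C → α = 2×10⁻⁴ K⁻¹
Layer 3 at 9.9 °C → α = 1.5×10⁻⁴ K⁻¹
Layer 4 at 1.8 °C → α = 0.8×10⁻⁴ K⁻¹
1.6 × 130 × 2.8×10⁻⁴ = 0.05824 m
Layer 2: 2×10⁻⁴ × 800 × 0.82 = 0.13120 m
Layer 3: 700 × 0.8 × 1.5×10⁻⁴ = 0.08400 m
1630–2240 m: 0.8×10⁻⁴ × 0.68 × 610 = 0.033184 m
Δh = 0.05824 + 0.13120 + 0.08400 + 0.033184 = 0.306624 m

31 cm of thermosteric rise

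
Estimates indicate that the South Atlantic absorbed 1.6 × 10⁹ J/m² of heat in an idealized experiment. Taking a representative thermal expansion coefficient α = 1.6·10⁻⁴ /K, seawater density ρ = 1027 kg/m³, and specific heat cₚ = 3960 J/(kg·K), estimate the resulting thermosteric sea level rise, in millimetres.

Δh = 62.9 mm

Δh = αQ/(ρcₚ) = 1.6×10⁻⁴ × 1.6×10⁹ / (1027 × 3960) ≈ 0.062947 m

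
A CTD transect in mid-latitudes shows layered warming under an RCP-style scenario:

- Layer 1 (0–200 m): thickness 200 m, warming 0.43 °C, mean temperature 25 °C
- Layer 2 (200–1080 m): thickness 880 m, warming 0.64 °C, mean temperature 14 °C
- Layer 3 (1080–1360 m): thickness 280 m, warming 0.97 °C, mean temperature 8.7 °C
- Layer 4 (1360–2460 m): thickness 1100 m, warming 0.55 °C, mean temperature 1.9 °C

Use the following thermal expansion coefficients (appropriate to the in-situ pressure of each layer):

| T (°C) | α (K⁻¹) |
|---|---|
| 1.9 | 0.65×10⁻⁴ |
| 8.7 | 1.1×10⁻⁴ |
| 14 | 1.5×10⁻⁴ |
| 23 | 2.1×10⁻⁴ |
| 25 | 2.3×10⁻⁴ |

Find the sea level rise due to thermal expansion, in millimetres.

Layer 1 at 25 °C → α = 2.3×10⁻⁴ K⁻¹
Layer 2 at 14 °C → α = 1.5×10⁻⁴ K⁻¹
Layer 3 at 8.7 °C → α = 1.1×10⁻⁴ K⁻¹
Layer 4 at 1.9 °C → α = 0.65×10⁻⁴ K⁻¹
Layer 1: 0.43 × 200 × 2.3×10⁻⁴ = 0.01978 m
Layer 2: 0.64 × 1.5×10⁻⁴ × 880 = 0.08448 m
1080–1360 m: 280 × 0.97 × 1.1×10⁻⁴ = 0.029876 m
Layer 4: 1100 × 0.65×10⁻⁴ × 0.55 = 0.039325 m
Δh = 0.01978 + 0.08448 + 0.029876 + 0.039325 = 0.173461 m ≈ 170 mm

170 mm of thermosteric rise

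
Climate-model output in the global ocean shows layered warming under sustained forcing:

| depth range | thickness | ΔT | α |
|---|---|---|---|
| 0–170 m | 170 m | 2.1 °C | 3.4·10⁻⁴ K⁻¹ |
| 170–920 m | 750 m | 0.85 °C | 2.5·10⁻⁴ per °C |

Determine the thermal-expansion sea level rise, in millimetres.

281 mm of thermosteric rise

Layer 1: 3.4×10⁻⁴ × 2.1 × 170 = 0.12138 m
170–920 m: 750 × 2.5×10⁻⁴ × 0.85 = 0.159375 m
Δh = 0.12138 + 0.159375 = 0.280755 m ≈ 281 mm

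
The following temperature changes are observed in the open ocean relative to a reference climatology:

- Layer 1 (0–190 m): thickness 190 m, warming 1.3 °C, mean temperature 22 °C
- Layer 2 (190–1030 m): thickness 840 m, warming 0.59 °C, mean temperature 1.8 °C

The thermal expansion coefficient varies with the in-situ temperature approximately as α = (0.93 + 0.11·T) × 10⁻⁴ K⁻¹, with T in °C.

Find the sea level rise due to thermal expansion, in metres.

Layer 1: α = (0.93 + 0.11×22)×10⁻⁴ = 3.35×10⁻⁴ K⁻¹
Layer 2: α = (0.93 + 0.11×1.8)×10⁻⁴ = 1.128×10⁻⁴ K⁻¹
Layer 1: 1.3 × 190 × 3.35×10⁻⁴ = 0.082745 m
190–1030 m: 840 × 1.128×10⁻⁴ × 0.59 = 0.05590368 m
Δh = 0.082745 + 0.05590368 = 0.13864868 m

Δh = 0.14 m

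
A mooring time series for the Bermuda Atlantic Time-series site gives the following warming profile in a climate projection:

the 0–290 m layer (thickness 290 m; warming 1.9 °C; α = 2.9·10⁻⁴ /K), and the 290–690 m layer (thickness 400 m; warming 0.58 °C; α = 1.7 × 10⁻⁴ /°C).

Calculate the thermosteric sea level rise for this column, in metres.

Δh ≈ 0.20 m

0–290 m: 1.9 × 2.9×10⁻⁴ × 290 = 0.15979 m
Layer 2: 1.7×10⁻⁴ × 0.58 × 400 = 0.03944 m
Δh = 0.15979 + 0.03944 = 0.19923 m ≈ 0.20 m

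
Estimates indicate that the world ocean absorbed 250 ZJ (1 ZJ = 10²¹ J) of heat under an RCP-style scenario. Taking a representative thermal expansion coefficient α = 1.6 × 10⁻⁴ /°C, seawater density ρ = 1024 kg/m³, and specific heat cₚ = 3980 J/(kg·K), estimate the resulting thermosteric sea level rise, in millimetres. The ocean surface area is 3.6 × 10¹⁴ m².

Per unit area: Q = 250×10²¹ / (3.6×10¹⁴) ≈ 6.944×10⁸ J/m²
Δh = αQ/(ρcₚ) = 1.6×10⁻⁴ × 6.944×10⁸ / (1024 × 3980) ≈ 0.027261 m

Δh ≈ 27 mm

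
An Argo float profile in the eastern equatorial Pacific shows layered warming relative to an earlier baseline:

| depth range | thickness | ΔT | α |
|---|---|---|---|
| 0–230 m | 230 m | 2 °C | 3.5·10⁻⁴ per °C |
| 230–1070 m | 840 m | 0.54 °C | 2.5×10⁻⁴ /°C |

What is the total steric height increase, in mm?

Δh = 274 mm

0–230 m: 230 × 2 × 3.5×10⁻⁴ = 0.16100 m
230–1070 m: 840 × 2.5×10⁻⁴ × 0.54 = 0.11340 m
Δh = 0.16100 + 0.11340 = 0.27440 m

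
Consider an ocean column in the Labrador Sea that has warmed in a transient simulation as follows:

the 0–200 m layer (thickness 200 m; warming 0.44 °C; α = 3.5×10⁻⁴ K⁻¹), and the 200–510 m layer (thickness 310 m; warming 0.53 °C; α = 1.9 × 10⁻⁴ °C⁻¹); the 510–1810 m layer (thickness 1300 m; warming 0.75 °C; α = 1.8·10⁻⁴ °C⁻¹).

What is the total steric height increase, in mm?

0.44 × 3.5×10⁻⁴ × 200 = 0.03080 m
1.9×10⁻⁴ × 0.53 × 310 = 0.031217 m
510–1810 m: 0.75 × 1300 × 1.8×10⁻⁴ = 0.17550 m
Δh = 0.03080 + 0.031217 + 0.17550 = 0.237517 m ≈ 238 mm

about 238 mm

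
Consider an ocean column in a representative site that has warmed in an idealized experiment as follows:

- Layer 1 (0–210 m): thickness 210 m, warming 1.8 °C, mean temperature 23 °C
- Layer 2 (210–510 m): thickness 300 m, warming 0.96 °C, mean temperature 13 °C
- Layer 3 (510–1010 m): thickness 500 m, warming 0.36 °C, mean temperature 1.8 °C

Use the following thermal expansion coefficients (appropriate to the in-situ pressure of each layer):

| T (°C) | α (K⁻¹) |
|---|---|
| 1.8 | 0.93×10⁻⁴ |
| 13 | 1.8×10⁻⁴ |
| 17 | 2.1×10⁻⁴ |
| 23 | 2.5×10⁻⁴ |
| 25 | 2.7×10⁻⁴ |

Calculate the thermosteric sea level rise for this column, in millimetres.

Δh = 160 mm

Layer 1 at 23 °C → α = 2.5×10⁻⁴ K⁻¹
Layer 2 at 13 °C → α = 1.8×10⁻⁴ K⁻¹
Layer 3 at 1.8 °C → α = 0.93×10⁻⁴ K⁻¹
0–210 m: 1.8 × 210 × 2.5×10⁻⁴ = 0.09450 m
210–510 m: 0.96 × 1.8×10⁻⁴ × 300 = 0.05184 m
Layer 3: 0.36 × 500 × 0.93×10⁻⁴ = 0.01674 m
Δh = 0.09450 + 0.05184 + 0.01674 = 0.16308 m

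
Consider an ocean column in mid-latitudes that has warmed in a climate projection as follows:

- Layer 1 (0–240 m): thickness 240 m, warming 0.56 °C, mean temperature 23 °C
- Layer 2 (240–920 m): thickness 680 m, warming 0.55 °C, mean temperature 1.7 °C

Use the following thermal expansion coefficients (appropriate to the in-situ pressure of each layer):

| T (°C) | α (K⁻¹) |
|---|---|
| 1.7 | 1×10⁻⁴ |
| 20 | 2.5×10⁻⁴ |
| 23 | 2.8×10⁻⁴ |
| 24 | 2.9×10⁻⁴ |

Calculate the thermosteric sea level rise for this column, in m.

about 0.0750 m

Layer 1 at 23 °C → α = 2.8×10⁻⁴ K⁻¹
Layer 2 at 1.7 °C → α = 1×10⁻⁴ K⁻¹
0–240 m: 240 × 0.56 × 2.8×10⁻⁴ = 0.037632 m
240–920 m: 680 × 0.55 × 1×10⁻⁴ = 0.03740 m
Δh = 0.037632 + 0.03740 = 0.075032 m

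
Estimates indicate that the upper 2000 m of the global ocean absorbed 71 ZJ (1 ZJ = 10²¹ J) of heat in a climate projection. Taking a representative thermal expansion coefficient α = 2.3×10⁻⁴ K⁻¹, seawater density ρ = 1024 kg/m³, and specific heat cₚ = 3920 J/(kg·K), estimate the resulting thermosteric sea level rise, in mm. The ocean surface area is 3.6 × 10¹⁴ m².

Δh = 11.3 mm

Per unit area: Q = 71×10²¹ / (3.6×10¹⁴) ≈ 1.972×10⁸ J/m²
Δh = αQ/(ρcₚ) = 2.3×10⁻⁴ × 1.972×10⁸ / (1024 × 3920) ≈ 0.011299 m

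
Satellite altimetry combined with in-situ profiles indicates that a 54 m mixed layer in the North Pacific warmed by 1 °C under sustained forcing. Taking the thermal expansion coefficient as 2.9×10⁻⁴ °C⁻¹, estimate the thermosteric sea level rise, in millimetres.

Δh = αΔT·H = 2.9×10⁻⁴ × 1 × 54 = 0.01566 m

15.7 mm of thermosteric rise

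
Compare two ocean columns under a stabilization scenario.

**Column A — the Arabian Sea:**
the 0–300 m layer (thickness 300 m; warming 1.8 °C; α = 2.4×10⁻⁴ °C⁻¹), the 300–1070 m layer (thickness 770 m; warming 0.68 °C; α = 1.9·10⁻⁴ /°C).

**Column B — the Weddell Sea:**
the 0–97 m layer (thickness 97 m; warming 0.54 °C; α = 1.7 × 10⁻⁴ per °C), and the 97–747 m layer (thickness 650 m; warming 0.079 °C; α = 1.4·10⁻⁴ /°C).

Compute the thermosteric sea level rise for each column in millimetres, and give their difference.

A 0–300 m: 2.4×10⁻⁴ × 300 × 1.8 = 0.12960 m
A Layer 2: 770 × 1.9×10⁻⁴ × 0.68 = 0.099484 m
A total: 0.229084 m
B 0–97 m: 0.54 × 1.7×10⁻⁴ × 97 = 0.0089046 m
B Layer 2: 1.4×10⁻⁴ × 0.079 × 650 = 0.007189 m
B total: 0.0160936 m
Difference: 0.229084 − 0.0160936 = 0.2129904 m

A: 229 mm; B: 16.1 mm; difference 213 mm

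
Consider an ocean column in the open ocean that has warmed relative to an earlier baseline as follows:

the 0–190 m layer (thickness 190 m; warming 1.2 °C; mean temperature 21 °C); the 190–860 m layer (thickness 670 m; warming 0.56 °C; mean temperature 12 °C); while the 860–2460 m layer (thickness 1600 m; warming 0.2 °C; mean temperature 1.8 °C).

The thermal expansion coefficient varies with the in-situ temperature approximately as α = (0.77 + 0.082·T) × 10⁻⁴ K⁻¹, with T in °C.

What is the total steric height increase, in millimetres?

Layer 1: α = (0.77 + 0.082×21)×10⁻⁴ = 2.492×10⁻⁴ K⁻¹
Layer 2: α = (0.77 + 0.082×12)×10⁻⁴ = 1.754×10⁻⁴ K⁻¹
Layer 3: α = (0.77 + 0.082×1.8)×10⁻⁴ = 0.9176×10⁻⁴ K⁻¹
Layer 1: 1.2 × 2.492×10⁻⁴ × 190 = 0.0568176 m
0.56 × 1.754×10⁻⁴ × 670 = 0.06581008 m
860–2460 m: 0.9176×10⁻⁴ × 0.2 × 1600 = 0.0293632 m
Δh = 0.0568176 + 0.06581008 + 0.0293632 = 0.15199088 m

152 mm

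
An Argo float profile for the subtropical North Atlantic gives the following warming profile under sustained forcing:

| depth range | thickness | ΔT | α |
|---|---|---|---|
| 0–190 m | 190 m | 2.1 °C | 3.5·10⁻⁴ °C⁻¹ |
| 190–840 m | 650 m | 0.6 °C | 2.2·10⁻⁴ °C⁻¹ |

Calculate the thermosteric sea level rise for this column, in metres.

0–190 m: 2.1 × 190 × 3.5×10⁻⁴ = 0.13965 m
Layer 2: 650 × 2.2×10⁻⁴ × 0.6 = 0.08580 m
Δh = 0.13965 + 0.08580 = 0.22545 m ≈ 0.23 m

0.23 m of thermosteric rise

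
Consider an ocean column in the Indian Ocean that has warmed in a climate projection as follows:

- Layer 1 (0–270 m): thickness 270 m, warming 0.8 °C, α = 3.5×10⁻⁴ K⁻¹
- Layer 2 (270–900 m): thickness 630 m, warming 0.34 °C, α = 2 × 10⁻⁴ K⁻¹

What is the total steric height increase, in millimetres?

120 mm

0.8 × 3.5×10⁻⁴ × 270 = 0.07560 m
630 × 0.34 × 2×10⁻⁴ = 0.04284 m
Δh = 0.07560 + 0.04284 = 0.11844 m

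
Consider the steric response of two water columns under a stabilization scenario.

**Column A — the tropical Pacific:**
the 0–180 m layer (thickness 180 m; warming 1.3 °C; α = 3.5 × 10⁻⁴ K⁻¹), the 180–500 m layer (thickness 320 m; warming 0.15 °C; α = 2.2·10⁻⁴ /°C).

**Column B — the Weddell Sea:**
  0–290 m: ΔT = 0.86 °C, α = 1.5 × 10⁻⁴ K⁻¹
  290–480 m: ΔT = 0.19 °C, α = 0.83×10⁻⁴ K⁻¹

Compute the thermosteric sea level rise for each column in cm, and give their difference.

A 0–180 m: 180 × 1.3 × 3.5×10⁻⁴ = 0.08190 m
A Layer 2: 320 × 0.15 × 2.2×10⁻⁴ = 0.01056 m
A total: 0.09246 m
B 0–290 m: 0.86 × 1.5×10⁻⁴ × 290 = 0.03741 m
B 290–480 m: 190 × 0.83×10⁻⁴ × 0.19 = 0.0029963 m
B total: 0.0404063 m
Difference: 0.09246 − 0.0404063 = 0.0520537 m

A: 9.2 cm; B: 4.0 cm; difference 5.2 cm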